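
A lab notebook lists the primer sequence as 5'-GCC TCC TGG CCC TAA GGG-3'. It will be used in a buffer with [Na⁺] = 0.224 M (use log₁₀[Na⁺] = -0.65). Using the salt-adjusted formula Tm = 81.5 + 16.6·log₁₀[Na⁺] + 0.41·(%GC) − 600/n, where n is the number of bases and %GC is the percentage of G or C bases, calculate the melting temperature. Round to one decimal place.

Length n = 18. C=7, A=2, G=6, T=3
G+C = 13, so %GC = 13/18 × 100 = 72.222%
Salt term: 16.6 × (-0.65) = -10.79
GC term: 0.41 × 72.222 = 29.611; length term: −600/18 = −33.333
Tm = 81.5 + (-10.79) + 29.611 − 33.333 = 66.988 → 67.0°C

67.0°C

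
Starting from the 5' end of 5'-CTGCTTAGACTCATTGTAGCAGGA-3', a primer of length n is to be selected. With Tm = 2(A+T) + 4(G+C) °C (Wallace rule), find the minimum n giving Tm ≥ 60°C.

n = 21

First 20 bases: CTGCTTAGACTCATTGTAGC → Tm = 58°C (< 60°C)
First 21 bases: CTGCTTAGACTCATTGTAGCA → Tm = 60°C (≥ 60°C)
Since every base adds ≥2°C, Tm only increases with n, so the threshold is first crossed at n = 21.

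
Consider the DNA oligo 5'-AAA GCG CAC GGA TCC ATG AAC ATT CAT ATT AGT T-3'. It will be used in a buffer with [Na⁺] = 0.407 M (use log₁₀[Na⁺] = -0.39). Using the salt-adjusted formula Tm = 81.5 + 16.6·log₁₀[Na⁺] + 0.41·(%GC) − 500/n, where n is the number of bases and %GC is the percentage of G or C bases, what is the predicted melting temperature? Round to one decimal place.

76.0°C

Length n = 34. Counting bases: G=6, T=9, A=12, C=7
G+C = 13, so %GC = 13/34 × 100 = 38.235%
Salt term: 16.6 × (-0.39) = -6.474
GC term: 0.41 × 38.235 = 15.676; length term: −500/34 = −14.706
Tm = 81.5 + (-6.474) + 15.676 − 14.706 = 75.996 → 76.0°C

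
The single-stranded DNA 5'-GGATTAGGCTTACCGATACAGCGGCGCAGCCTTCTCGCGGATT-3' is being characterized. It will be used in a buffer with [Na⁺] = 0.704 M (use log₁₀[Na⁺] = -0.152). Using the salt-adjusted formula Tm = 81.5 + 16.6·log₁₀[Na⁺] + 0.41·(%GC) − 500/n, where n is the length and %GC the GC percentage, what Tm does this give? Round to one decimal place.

91.2°C

Length n = 43. Base counts: T=10, A=8, C=12, G=13
G+C = 25, so %GC = 25/43 × 100 = 58.14%
Salt term: 16.6 × (-0.152) = -2.523
GC term: 0.41 × 58.14 = 23.837; length term: −500/43 = −11.628
Tm = 81.5 + (-2.523) + 23.837 − 11.628 = 91.186 → 91.2°C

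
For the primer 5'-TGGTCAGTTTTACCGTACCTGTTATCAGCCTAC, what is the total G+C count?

15

Base counts: T=12, A=6, C=9, G=6
Total G or C: 6 + 9 = 15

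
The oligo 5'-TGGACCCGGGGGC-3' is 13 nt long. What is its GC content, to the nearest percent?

Base counts: G=7, A=1, T=1, C=4
G+C = 7 + 4 = 11 out of 13 bases
%GC = 11/13 × 100 = 84.62% ≈ 85%

85%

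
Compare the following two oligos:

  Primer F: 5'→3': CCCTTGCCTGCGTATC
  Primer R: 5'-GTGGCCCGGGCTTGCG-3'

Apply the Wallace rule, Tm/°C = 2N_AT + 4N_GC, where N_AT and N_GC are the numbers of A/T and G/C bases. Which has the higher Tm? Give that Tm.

Primer R, 58°C

Primer F: A+T=6, G+C=10 → Tm = 2(6)+4(10) = 52°C
Primer R: A+T=3, G+C=13 → Tm = 2(3)+4(13) = 58°C
52°C vs 58°C → primer R is higher.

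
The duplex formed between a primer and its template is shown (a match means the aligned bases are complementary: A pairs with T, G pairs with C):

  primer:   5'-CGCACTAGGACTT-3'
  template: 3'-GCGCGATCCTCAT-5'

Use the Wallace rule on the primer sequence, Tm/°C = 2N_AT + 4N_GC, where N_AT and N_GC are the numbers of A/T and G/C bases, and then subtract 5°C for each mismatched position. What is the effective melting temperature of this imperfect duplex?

25°C

Primer base counts: A=3, T=3, G=3, C=4 → A+T=6, G+C=7
Perfect-match Tm = 2(6) + 4(7) = 12 + 28 = 40°C
Mismatches (positions where the bases are not complementary): 3 (at positions 4, 11, 13)
Effective Tm = 40 − 3×5 = 40 − 15 = 25°C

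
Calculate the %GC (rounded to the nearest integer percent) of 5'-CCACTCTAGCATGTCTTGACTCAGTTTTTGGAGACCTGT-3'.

C=10, A=7, T=14, G=8
G+C = 8 + 10 = 18 out of 39 bases
%GC = 18/39 × 100 = 46.15% ≈ 46%

46%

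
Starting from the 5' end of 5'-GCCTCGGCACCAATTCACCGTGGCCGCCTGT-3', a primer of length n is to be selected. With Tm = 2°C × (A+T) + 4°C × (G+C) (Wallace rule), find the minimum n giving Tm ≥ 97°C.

n = 29

First 28 bases: GCCTCGGCACCAATTCACCGTGGCCGCC → Tm = 96°C (< 97°C)
First 29 bases: GCCTCGGCACCAATTCACCGTGGCCGCCT → Tm = 98°C (≥ 97°C)
Each additional base adds 2°C (A/T) or 4°C (G/C), so Tm is non-decreasing in n; n = 29 is the first length to reach 97°C.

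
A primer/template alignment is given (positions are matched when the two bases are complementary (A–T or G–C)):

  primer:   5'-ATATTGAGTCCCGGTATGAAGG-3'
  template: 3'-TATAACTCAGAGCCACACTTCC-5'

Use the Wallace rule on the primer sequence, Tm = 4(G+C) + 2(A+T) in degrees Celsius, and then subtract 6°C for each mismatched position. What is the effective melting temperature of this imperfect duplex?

Primer base counts: A=6, T=6, G=7, C=3 → A+T=12, G+C=10
Perfect-match Tm = 2(12) + 4(10) = 24 + 40 = 64°C
Mismatches (positions where the bases are not complementary): 2 (at positions 11, 16)
Effective Tm = 64 − 2×6 = 64 − 12 = 52°C

52°C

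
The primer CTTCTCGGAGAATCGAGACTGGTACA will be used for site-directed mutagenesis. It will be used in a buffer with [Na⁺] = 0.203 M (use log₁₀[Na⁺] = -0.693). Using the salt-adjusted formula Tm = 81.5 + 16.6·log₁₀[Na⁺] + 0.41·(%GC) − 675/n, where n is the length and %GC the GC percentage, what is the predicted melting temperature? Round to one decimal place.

64.5°C

Length n = 26. Counting bases: G=7, A=7, C=6, T=6
G+C = 13, so %GC = 13/26 × 100 = 50%
Salt term: 16.6 × (-0.693) = -11.504
GC term: 0.41 × 50 = 20.5; length term: −675/26 = −25.962
Tm = 81.5 + (-11.504) + 20.5 − 25.962 = 64.534 → 64.5°C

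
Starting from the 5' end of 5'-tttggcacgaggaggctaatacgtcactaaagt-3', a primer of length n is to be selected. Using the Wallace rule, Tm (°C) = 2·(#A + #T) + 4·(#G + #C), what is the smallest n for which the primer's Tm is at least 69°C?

n = 23

First 22 bases: TTTGGCACGAGGAGGCTAATAC → Tm = 66°C (< 69°C)
First 23 bases: TTTGGCACGAGGAGGCTAATACG → Tm = 70°C (≥ 69°C)
Each additional base adds 2°C (A/T) or 4°C (G/C), so Tm is non-decreasing in n; n = 23 is the first length to reach 69°C.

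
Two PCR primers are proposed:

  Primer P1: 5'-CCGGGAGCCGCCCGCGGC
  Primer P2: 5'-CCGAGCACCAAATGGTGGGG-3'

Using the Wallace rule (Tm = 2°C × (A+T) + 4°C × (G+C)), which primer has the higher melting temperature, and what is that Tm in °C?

Primer P1, 70°C

Primer P1: A+T=1, G+C=17 → Tm = 2(1)+4(17) = 70°C
Primer P2: A+T=7, G+C=13 → Tm = 2(7)+4(13) = 66°C
70°C vs 66°C → primer P1 is higher.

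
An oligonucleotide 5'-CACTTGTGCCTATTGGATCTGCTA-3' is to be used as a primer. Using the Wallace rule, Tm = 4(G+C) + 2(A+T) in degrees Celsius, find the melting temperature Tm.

Counting bases: T=9, C=6, A=4, G=5
AT pairs contribute 13, GC pairs contribute 11.
Tm = 2(13) + 4(11) = 26 + 44 = 70°C

70°C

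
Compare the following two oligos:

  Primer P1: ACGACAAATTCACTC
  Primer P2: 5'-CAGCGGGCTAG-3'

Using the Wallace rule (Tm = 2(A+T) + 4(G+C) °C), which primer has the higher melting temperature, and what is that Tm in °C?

Primer P1, 42°C

Primer P1: A+T=9, G+C=6 → Tm = 2(9)+4(6) = 42°C
Primer P2: A+T=3, G+C=8 → Tm = 2(3)+4(8) = 38°C
42°C vs 38°C → primer P1 is higher.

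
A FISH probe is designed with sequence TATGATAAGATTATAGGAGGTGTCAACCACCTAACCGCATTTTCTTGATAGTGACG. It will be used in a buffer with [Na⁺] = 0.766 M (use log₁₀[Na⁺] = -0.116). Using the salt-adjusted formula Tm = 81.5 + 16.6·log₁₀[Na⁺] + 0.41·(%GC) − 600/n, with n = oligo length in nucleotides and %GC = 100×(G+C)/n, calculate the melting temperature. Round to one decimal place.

85.0°C

Length n = 56. Base counts: C=10, T=17, G=12, A=17
G+C = 22, so %GC = 22/56 × 100 = 39.286%
Salt term: 16.6 × (-0.116) = -1.926
GC term: 0.41 × 39.286 = 16.107; length term: −600/56 = −10.714
Tm = 81.5 + (-1.926) + 16.107 − 10.714 = 84.967 → 85.0°C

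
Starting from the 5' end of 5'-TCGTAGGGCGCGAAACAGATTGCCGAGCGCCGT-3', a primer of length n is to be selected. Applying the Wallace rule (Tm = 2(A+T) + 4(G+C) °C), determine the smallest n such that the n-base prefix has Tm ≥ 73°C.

First 23 bases: TCGTAGGGCGCGAAACAGATTGC → Tm = 72°C (< 73°C)
First 24 bases: TCGTAGGGCGCGAAACAGATTGCC → Tm = 76°C (≥ 73°C)
Since every base adds ≥2°C, Tm only increases with n, so the threshold is first crossed at n = 24.

n = 24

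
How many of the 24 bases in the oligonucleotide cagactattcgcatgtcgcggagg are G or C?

14

Base counts: A=5, G=8, C=6, T=5
Total G or C: 8 + 6 = 14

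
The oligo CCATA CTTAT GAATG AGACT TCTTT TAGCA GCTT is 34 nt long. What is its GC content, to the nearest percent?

35%

A=9, T=13, G=5, C=7
G+C = 5 + 7 = 12 out of 34 bases
%GC = 12/34 × 100 = 35.29% ≈ 35%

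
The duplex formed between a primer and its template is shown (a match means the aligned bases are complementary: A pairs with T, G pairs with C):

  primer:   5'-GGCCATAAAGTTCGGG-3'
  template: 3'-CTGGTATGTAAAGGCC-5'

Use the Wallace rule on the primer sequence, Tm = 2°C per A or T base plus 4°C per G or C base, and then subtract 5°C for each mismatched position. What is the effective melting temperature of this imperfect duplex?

Primer base counts: A=4, T=3, G=6, C=3 → A+T=7, G+C=9
Perfect-match Tm = 2(7) + 4(9) = 14 + 36 = 50°C
Mismatches (positions where the bases are not complementary): 4 (at positions 2, 8, 10, 14)
Effective Tm = 50 − 4×5 = 50 − 20 = 30°C

30°C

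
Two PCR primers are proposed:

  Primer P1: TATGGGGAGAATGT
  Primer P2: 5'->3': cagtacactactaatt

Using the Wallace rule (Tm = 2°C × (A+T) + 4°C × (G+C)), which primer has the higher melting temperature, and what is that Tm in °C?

Primer P2, 42°C

Primer P1: A+T=8, G+C=6 → Tm = 2(8)+4(6) = 40°C
Primer P2: A+T=11, G+C=5 → Tm = 2(11)+4(5) = 42°C
40°C vs 42°C → primer P2 is higher.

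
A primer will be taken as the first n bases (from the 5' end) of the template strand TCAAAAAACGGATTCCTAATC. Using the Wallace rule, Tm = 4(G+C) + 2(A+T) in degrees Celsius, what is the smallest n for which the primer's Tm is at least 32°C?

n = 12

First 11 bases: TCAAAAAACGG → Tm = 30°C (< 32°C)
First 12 bases: TCAAAAAACGGA → Tm = 32°C (≥ 32°C)
Since every base adds ≥2°C, Tm only increases with n, so the threshold is first crossed at n = 12.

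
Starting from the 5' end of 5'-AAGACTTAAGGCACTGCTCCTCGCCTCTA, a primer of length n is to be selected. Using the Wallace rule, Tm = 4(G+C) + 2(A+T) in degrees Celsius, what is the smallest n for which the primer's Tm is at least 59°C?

n = 20

First 19 bases: AAGACTTAAGGCACTGCTC → Tm = 56°C (< 59°C)
First 20 bases: AAGACTTAAGGCACTGCTCC → Tm = 60°C (≥ 59°C)
Each additional base adds 2°C (A/T) or 4°C (G/C), so Tm is non-decreasing in n; n = 20 is the first length to reach 59°C.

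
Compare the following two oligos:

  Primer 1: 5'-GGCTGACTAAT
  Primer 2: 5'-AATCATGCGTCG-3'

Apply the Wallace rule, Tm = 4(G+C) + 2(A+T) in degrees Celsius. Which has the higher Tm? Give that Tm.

Primer 2, 36°C

Primer 1: A+T=6, G+C=5 → Tm = 2(6)+4(5) = 32°C
Primer 2: A+T=6, G+C=6 → Tm = 2(6)+4(6) = 36°C
32°C vs 36°C → primer 2 is higher.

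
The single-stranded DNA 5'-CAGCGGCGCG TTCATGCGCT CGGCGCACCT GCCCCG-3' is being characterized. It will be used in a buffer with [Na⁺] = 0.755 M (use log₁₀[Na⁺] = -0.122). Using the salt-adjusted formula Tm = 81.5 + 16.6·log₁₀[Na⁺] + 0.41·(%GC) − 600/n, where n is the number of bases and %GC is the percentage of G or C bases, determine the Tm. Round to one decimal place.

Length n = 36. Base counts: T=5, C=16, A=3, G=12
G+C = 28, so %GC = 28/36 × 100 = 77.778%
Salt term: 16.6 × (-0.122) = -2.025
GC term: 0.41 × 77.778 = 31.889; length term: −600/36 = −16.667
Tm = 81.5 + (-2.025) + 31.889 − 16.667 = 94.697 → 94.7°C

94.7°C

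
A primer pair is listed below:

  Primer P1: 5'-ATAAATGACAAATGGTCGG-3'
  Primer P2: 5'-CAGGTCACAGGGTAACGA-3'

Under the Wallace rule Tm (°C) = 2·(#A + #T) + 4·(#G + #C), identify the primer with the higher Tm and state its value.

Primer P2, 56°C

Primer P1: A+T=12, G+C=7 → Tm = 2(12)+4(7) = 52°C
Primer P2: A+T=8, G+C=10 → Tm = 2(8)+4(10) = 56°C
52°C vs 56°C → primer P2 is higher.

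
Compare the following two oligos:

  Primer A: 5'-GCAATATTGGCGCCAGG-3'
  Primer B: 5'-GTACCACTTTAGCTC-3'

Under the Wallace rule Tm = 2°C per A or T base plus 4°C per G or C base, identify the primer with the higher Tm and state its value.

Primer A: A+T=7, G+C=10 → Tm = 2(7)+4(10) = 54°C
Primer B: A+T=8, G+C=7 → Tm = 2(8)+4(7) = 44°C
54°C vs 44°C → primer A is higher.

Primer A, 54°C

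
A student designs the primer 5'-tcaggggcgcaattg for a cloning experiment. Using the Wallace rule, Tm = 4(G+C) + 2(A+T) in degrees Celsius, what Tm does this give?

Base counts: A=3, T=3, C=3, G=6
AT pairs contribute 6, GC pairs contribute 9.
Tm = 2×6 + 4×9 = 48°C

48°C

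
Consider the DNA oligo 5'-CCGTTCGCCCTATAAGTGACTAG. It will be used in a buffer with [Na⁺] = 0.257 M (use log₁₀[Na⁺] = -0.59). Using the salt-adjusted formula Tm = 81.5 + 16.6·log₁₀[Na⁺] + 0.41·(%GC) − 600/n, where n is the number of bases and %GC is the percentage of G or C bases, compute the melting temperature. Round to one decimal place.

67.0°C

Length n = 23. Base counts: C=7, A=5, T=6, G=5
G+C = 12, so %GC = 12/23 × 100 = 52.174%
Salt term: 16.6 × (-0.59) = -9.794
GC term: 0.41 × 52.174 = 21.391; length term: −600/23 = −26.087
Tm = 81.5 + (-9.794) + 21.391 − 26.087 = 67.01 → 67.0°C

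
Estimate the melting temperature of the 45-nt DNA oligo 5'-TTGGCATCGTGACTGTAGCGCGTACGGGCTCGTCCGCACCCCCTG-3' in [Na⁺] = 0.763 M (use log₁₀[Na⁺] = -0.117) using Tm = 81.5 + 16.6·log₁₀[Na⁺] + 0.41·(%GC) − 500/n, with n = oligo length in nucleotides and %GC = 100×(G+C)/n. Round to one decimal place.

Length n = 45. Base counts: A=5, C=16, T=10, G=14
G+C = 30, so %GC = 30/45 × 100 = 66.667%
Salt term: 16.6 × (-0.117) = -1.942
GC term: 0.41 × 66.667 = 27.333; length term: −500/45 = −11.111
Tm = 81.5 + (-1.942) + 27.333 − 11.111 = 95.78 → 95.8°C

95.8°C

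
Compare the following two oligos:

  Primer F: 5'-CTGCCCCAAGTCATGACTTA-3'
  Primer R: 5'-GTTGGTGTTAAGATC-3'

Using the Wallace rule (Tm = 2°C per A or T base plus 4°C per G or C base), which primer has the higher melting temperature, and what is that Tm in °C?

Primer F: A+T=10, G+C=10 → Tm = 2(10)+4(10) = 60°C
Primer R: A+T=9, G+C=6 → Tm = 2(9)+4(6) = 42°C
60°C vs 42°C → primer F is higher.

Primer F, 60°C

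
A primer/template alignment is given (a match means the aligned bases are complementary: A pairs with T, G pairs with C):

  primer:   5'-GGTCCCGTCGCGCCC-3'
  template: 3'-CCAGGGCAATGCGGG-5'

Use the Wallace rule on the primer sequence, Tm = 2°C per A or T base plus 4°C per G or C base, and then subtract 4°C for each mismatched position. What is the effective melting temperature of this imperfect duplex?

Primer base counts: A=0, T=2, G=5, C=8 → A+T=2, G+C=13
Perfect-match Tm = 2(2) + 4(13) = 4 + 52 = 56°C
Mismatches (positions where the bases are not complementary): 2 (at positions 9, 10)
Effective Tm = 56 − 2×4 = 56 − 8 = 48°C

48°C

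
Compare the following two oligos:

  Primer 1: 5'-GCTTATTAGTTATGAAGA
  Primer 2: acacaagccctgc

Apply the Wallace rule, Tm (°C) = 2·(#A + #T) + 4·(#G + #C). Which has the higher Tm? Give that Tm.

Primer 1, 46°C

Primer 1: A+T=13, G+C=5 → Tm = 2(13)+4(5) = 46°C
Primer 2: A+T=5, G+C=8 → Tm = 2(5)+4(8) = 42°C
46°C vs 42°C → primer 1 is higher.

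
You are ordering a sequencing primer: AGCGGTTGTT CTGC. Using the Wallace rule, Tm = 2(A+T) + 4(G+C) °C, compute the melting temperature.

G=5, C=3, T=5, A=1
AT pairs contribute 6, GC pairs contribute 8.
Tm = 2(6) + 4(8) = 12 + 32 = 44°C

44°C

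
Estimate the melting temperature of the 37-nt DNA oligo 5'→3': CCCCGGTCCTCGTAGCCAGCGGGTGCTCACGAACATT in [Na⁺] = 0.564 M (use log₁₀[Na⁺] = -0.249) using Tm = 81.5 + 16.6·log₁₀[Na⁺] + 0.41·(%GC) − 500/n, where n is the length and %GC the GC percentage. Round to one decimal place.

Length n = 37. Counting bases: T=7, A=6, G=10, C=14
G+C = 24, so %GC = 24/37 × 100 = 64.865%
Salt term: 16.6 × (-0.249) = -4.133
GC term: 0.41 × 64.865 = 26.595; length term: −500/37 = −13.514
Tm = 81.5 + (-4.133) + 26.595 − 13.514 = 90.448 → 90.4°C

90.4°C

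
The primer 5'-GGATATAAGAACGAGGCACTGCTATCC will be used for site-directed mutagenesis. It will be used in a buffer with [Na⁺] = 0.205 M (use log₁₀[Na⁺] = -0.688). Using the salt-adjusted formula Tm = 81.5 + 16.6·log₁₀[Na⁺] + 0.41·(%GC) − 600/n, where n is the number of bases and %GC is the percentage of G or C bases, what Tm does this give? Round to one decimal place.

67.6°C

Length n = 27. Scanning the sequence gives C=6, T=5, G=7, A=9.
G+C = 13, so %GC = 13/27 × 100 = 48.148%
Salt term: 16.6 × (-0.688) = -11.421
GC term: 0.41 × 48.148 = 19.741; length term: −600/27 = −22.222
Tm = 81.5 + (-11.421) + 19.741 − 22.222 = 67.598 → 67.6°C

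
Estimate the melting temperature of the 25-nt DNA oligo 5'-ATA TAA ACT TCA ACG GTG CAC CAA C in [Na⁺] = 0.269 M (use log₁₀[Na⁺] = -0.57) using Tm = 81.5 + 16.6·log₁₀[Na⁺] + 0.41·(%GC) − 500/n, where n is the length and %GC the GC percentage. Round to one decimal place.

68.4°C

Length n = 25. Base counts: G=3, C=7, T=5, A=10
G+C = 10, so %GC = 10/25 × 100 = 40%
Salt term: 16.6 × (-0.57) = -9.462
GC term: 0.41 × 40 = 16.4; length term: −500/25 = −20
Tm = 81.5 + (-9.462) + 16.4 − 20 = 68.438 → 68.4°C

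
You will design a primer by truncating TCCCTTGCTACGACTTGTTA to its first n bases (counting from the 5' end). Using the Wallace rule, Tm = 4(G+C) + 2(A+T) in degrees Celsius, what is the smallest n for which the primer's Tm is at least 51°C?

n = 17

First 16 bases: TCCCTTGCTACGACTT → Tm = 48°C (< 51°C)
First 17 bases: TCCCTTGCTACGACTTG → Tm = 52°C (≥ 51°C)
Each additional base adds 2°C (A/T) or 4°C (G/C), so Tm is non-decreasing in n; n = 17 is the first length to reach 51°C.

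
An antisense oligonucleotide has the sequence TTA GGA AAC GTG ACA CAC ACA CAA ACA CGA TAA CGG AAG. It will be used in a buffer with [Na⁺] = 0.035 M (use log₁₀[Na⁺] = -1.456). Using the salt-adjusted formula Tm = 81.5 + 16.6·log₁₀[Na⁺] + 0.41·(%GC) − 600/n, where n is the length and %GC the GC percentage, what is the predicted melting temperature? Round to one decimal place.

Length n = 39. Counting bases: A=18, T=4, C=9, G=8
G+C = 17, so %GC = 17/39 × 100 = 43.59%
Salt term: 16.6 × (-1.456) = -24.17
GC term: 0.41 × 43.59 = 17.872; length term: −600/39 = −15.385
Tm = 81.5 + (-24.17) + 17.872 − 15.385 = 59.817 → 59.8°C

59.8°C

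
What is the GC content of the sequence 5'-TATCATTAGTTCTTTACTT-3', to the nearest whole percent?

21%

Scanning the sequence gives A=4, G=1, T=11, C=3.
G+C = 1 + 3 = 4 out of 19 bases
%GC = 4/19 × 100 = 21.05% ≈ 21%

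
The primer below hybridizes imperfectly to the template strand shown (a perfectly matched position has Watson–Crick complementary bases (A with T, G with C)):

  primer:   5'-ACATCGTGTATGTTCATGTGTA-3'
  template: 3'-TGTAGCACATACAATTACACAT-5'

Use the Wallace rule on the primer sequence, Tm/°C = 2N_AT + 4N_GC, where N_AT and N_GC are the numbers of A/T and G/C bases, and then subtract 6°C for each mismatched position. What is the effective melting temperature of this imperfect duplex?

Primer base counts: A=5, T=9, G=5, C=3 → A+T=14, G+C=8
Perfect-match Tm = 2(14) + 4(8) = 28 + 32 = 60°C
Mismatches (positions where the bases are not complementary): 1 (at position 15)
Effective Tm = 60 − 1×6 = 60 − 6 = 54°C

54°C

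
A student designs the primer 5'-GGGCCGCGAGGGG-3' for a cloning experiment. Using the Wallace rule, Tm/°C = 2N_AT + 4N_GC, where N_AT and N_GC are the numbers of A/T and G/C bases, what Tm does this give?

50°C

C=3, G=9, A=1, T=0
So N_AT = 1 and N_GC = 12.
Tm = 4·12 + 2·1 = 48 + 2 = 50°C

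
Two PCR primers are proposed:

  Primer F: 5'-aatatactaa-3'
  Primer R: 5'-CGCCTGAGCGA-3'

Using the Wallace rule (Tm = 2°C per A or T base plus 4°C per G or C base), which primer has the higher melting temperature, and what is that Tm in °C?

Primer R, 38°C

Primer F: A+T=9, G+C=1 → Tm = 2(9)+4(1) = 22°C
Primer R: A+T=3, G+C=8 → Tm = 2(3)+4(8) = 38°C
22°C vs 38°C → primer R is higher.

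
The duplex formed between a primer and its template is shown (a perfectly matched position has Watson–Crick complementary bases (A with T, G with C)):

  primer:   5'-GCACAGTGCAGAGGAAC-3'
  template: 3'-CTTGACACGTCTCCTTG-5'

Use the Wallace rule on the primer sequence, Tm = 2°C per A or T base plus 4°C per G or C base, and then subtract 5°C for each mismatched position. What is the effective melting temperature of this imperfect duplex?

44°C

Primer base counts: A=6, T=1, G=6, C=4 → A+T=7, G+C=10
Perfect-match Tm = 2(7) + 4(10) = 14 + 40 = 54°C
Mismatches (positions where the bases are not complementary): 2 (at positions 2, 5)
Effective Tm = 54 − 2×5 = 54 − 10 = 44°C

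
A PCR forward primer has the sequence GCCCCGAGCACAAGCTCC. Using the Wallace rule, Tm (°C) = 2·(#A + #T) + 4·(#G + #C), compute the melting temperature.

62°C

Counting bases: T=1, A=4, G=4, C=9
A+T = 5, G+C = 13
Tm = 2(5) + 4(13) = 10 + 52 = 62°C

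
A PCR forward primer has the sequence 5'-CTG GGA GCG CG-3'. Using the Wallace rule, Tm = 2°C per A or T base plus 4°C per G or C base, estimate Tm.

40°C

Base counts: C=3, G=6, A=1, T=1
AT pairs contribute 2, GC pairs contribute 9.
Tm = 4·9 + 2·2 = 36 + 4 = 40°C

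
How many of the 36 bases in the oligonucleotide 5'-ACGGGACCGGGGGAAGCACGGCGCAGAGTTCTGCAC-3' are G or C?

25

C=10, T=3, G=15, A=8
G+C = 15 + 10 = 25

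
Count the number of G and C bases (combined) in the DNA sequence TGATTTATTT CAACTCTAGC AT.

Base counts: A=6, T=10, G=2, C=4
G+C = 2 + 4 = 6

6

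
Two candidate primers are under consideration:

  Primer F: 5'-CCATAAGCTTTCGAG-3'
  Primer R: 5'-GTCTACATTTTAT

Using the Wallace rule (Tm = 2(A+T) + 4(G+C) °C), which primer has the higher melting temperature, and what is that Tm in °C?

Primer F, 44°C

Primer F: A+T=8, G+C=7 → Tm = 2(8)+4(7) = 44°C
Primer R: A+T=10, G+C=3 → Tm = 2(10)+4(3) = 32°C
44°C vs 32°C → primer F is higher.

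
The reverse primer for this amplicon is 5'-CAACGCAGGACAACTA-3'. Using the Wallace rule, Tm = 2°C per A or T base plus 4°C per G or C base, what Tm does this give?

48°C

C=5, T=1, A=7, G=3
AT pairs contribute 8, GC pairs contribute 8.
Tm = 2(8) + 4(8) = 16 + 32 = 48°C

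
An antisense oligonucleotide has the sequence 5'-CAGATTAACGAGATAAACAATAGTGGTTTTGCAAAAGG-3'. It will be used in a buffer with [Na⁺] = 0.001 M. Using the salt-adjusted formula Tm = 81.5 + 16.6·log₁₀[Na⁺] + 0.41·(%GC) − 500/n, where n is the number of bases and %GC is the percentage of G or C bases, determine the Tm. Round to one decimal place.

32.6°C

Length n = 38. Scanning the sequence gives A=16, G=9, C=4, T=9.
G+C = 13, so %GC = 13/38 × 100 = 34.211%
Salt term: 16.6 × (-3) = -49.8
GC term: 0.41 × 34.211 = 14.027; length term: −500/38 = −13.158
Tm = 81.5 + (-49.8) + 14.027 − 13.158 = 32.569 → 32.6°C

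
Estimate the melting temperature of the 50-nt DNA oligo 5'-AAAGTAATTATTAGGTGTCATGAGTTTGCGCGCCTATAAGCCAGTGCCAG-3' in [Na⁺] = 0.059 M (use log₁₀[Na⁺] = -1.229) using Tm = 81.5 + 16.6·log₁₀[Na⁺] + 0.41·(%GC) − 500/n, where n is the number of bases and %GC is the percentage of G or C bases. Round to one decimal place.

Length n = 50. Scanning the sequence gives G=13, T=14, C=9, A=14.
G+C = 22, so %GC = 22/50 × 100 = 44%
Salt term: 16.6 × (-1.229) = -20.401
GC term: 0.41 × 44 = 18.04; length term: −500/50 = −10
Tm = 81.5 + (-20.401) + 18.04 − 10 = 69.139 → 69.1°C

69.1°C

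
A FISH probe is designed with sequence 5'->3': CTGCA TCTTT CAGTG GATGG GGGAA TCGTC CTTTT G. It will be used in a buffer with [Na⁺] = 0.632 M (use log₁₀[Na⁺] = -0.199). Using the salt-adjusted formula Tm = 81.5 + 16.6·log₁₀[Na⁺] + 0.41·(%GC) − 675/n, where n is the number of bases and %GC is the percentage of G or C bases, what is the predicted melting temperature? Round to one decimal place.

79.9°C

Length n = 36. T=13, A=5, G=11, C=7
G+C = 18, so %GC = 18/36 × 100 = 50%
Salt term: 16.6 × (-0.199) = -3.303
GC term: 0.41 × 50 = 20.5; length term: −675/36 = −18.75
Tm = 81.5 + (-3.303) + 20.5 − 18.75 = 79.947 → 79.9°C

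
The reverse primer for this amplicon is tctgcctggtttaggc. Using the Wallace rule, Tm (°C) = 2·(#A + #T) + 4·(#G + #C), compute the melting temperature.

G=5, T=6, A=1, C=4
A+T = 7, G+C = 9
Tm = 4·9 + 2·7 = 36 + 14 = 50°C

50°C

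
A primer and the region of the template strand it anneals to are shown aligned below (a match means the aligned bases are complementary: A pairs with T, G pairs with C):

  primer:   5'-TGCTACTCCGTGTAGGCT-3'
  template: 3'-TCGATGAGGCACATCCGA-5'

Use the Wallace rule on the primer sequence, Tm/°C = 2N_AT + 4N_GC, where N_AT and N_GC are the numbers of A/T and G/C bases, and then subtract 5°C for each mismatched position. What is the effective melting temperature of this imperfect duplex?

51°C

Primer base counts: A=2, T=6, G=5, C=5 → A+T=8, G+C=10
Perfect-match Tm = 2(8) + 4(10) = 16 + 40 = 56°C
Mismatches (positions where the bases are not complementary): 1 (at position 1)
Effective Tm = 56 − 1×5 = 56 − 5 = 51°C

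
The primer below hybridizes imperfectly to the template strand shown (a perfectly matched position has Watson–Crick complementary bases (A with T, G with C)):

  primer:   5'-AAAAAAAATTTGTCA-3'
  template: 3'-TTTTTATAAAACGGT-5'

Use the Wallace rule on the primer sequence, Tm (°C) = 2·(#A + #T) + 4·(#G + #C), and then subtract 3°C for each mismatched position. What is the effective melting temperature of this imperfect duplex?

Primer base counts: A=9, T=4, G=1, C=1 → A+T=13, G+C=2
Perfect-match Tm = 2(13) + 4(2) = 26 + 8 = 34°C
Mismatches (positions where the bases are not complementary): 3 (at positions 6, 8, 13)
Effective Tm = 34 − 3×3 = 34 − 9 = 25°C

25°C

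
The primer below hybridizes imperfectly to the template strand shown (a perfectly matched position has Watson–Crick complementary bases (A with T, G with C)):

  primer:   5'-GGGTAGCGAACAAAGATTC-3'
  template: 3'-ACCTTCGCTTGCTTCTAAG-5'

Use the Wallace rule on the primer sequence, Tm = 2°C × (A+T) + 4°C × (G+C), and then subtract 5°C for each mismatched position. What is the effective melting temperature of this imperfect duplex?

41°C

Primer base counts: A=7, T=3, G=6, C=3 → A+T=10, G+C=9
Perfect-match Tm = 2(10) + 4(9) = 20 + 36 = 56°C
Mismatches (positions where the bases are not complementary): 3 (at positions 1, 4, 12)
Effective Tm = 56 − 3×5 = 56 − 15 = 41°C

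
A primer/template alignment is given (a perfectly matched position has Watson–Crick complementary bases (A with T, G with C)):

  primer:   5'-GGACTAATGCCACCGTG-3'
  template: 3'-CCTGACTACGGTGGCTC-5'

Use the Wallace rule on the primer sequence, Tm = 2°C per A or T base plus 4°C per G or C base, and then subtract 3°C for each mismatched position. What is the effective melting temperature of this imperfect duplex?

Primer base counts: A=4, T=3, G=5, C=5 → A+T=7, G+C=10
Perfect-match Tm = 2(7) + 4(10) = 14 + 40 = 54°C
Mismatches (positions where the bases are not complementary): 2 (at positions 6, 16)
Effective Tm = 54 − 2×3 = 54 − 6 = 48°C

48°C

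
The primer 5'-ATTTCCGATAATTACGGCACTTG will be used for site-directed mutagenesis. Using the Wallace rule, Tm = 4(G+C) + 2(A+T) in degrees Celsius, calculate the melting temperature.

Counting bases: A=6, T=8, G=4, C=5
A+T = 14, G+C = 9
Tm = 2×14 + 4×9 = 64°C

64°C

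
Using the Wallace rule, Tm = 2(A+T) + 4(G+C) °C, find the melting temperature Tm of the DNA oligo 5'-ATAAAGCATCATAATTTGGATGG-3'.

Counting bases: C=2, T=7, G=5, A=9
So N_AT = 16 and N_GC = 7.
Tm = 4·7 + 2·16 = 28 + 32 = 60°C

60°C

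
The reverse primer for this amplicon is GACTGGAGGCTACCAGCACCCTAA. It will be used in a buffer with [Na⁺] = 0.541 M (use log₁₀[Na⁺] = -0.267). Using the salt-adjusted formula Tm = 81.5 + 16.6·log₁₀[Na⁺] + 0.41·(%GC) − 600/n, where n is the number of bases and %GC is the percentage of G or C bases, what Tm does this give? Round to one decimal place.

76.0°C

Length n = 24. T=3, G=6, A=7, C=8
G+C = 14, so %GC = 14/24 × 100 = 58.333%
Salt term: 16.6 × (-0.267) = -4.432
GC term: 0.41 × 58.333 = 23.917; length term: −600/24 = −25
Tm = 81.5 + (-4.432) + 23.917 − 25 = 75.985 → 76.0°C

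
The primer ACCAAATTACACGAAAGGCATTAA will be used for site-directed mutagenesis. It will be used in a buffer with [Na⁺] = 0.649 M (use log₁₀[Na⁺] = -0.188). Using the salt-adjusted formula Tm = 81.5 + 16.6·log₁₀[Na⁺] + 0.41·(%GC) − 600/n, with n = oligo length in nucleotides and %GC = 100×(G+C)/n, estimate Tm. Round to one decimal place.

Length n = 24. Counting bases: C=5, A=12, G=3, T=4
G+C = 8, so %GC = 8/24 × 100 = 33.333%
Salt term: 16.6 × (-0.188) = -3.121
GC term: 0.41 × 33.333 = 13.667; length term: −600/24 = −25
Tm = 81.5 + (-3.121) + 13.667 − 25 = 67.046 → 67.0°C

67.0°C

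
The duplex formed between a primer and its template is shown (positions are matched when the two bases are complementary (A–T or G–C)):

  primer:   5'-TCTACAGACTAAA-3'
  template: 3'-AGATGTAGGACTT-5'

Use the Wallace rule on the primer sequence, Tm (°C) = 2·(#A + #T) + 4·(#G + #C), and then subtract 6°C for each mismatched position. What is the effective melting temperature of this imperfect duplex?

16°C

Primer base counts: A=6, T=3, G=1, C=3 → A+T=9, G+C=4
Perfect-match Tm = 2(9) + 4(4) = 18 + 16 = 34°C
Mismatches (positions where the bases are not complementary): 3 (at positions 7, 8, 11)
Effective Tm = 34 − 3×6 = 34 − 18 = 16°C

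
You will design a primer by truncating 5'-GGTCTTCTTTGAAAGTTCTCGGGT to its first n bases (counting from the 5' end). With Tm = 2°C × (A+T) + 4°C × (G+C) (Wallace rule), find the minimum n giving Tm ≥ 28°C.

n = 10

First 9 bases: GGTCTTCTT → Tm = 26°C (< 28°C)
First 10 bases: GGTCTTCTTT → Tm = 28°C (≥ 28°C)
Each additional base adds 2°C (A/T) or 4°C (G/C), so Tm is non-decreasing in n; n = 10 is the first length to reach 28°C.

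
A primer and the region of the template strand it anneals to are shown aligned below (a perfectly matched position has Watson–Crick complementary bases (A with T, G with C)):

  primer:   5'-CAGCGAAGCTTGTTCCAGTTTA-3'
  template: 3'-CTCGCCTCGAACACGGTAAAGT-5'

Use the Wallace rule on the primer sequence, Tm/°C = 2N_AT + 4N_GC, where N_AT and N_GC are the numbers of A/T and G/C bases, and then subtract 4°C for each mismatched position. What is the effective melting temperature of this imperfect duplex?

Primer base counts: A=5, T=7, G=5, C=5 → A+T=12, G+C=10
Perfect-match Tm = 2(12) + 4(10) = 24 + 40 = 64°C
Mismatches (positions where the bases are not complementary): 5 (at positions 1, 6, 14, 18, 21)
Effective Tm = 64 − 5×4 = 64 − 20 = 44°C

44°C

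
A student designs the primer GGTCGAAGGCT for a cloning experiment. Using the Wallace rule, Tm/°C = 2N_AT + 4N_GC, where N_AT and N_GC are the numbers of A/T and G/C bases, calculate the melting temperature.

A=2, C=2, T=2, G=5
AT pairs contribute 4, GC pairs contribute 7.
Tm = 4·7 + 2·4 = 28 + 8 = 36°C

36°C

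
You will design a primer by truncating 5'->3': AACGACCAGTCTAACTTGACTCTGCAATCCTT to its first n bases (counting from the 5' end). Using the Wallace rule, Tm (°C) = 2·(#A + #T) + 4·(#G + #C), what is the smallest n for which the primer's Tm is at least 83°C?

First 28 bases: AACGACCAGTCTAACTTGACTCTGCAAT → Tm = 80°C (< 83°C)
First 29 bases: AACGACCAGTCTAACTTGACTCTGCAATC → Tm = 84°C (≥ 83°C)
Since every base adds ≥2°C, Tm only increases with n, so the threshold is first crossed at n = 29.

n = 29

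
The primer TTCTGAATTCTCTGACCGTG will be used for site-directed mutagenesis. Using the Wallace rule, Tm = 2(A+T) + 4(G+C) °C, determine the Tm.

58°C

Base counts: T=8, A=3, G=4, C=5
A+T = 11, G+C = 9
Tm = 2×11 + 4×9 = 58°C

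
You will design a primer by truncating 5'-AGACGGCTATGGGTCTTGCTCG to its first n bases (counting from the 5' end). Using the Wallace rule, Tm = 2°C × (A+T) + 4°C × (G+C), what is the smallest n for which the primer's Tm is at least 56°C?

n = 18

First 17 bases: AGACGGCTATGGGTCTT → Tm = 52°C (< 56°C)
First 18 bases: AGACGGCTATGGGTCTTG → Tm = 56°C (≥ 56°C)
Since every base adds ≥2°C, Tm only increases with n, so the threshold is first crossed at n = 18.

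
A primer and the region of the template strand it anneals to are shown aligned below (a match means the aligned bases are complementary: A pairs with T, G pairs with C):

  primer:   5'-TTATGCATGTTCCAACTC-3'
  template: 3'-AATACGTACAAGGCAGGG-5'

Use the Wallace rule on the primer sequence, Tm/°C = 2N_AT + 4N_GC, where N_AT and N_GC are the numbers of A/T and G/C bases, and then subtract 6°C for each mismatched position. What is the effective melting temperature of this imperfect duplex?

Primer base counts: A=4, T=7, G=2, C=5 → A+T=11, G+C=7
Perfect-match Tm = 2(11) + 4(7) = 22 + 28 = 50°C
Mismatches (positions where the bases are not complementary): 3 (at positions 14, 15, 17)
Effective Tm = 50 − 3×6 = 50 − 18 = 32°C

32°C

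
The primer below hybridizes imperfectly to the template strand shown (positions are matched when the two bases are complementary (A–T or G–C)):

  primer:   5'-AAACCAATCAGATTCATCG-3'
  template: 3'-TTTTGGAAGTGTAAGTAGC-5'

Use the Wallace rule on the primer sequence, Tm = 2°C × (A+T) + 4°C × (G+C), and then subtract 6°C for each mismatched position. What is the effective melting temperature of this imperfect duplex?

28°C

Primer base counts: A=8, T=4, G=2, C=5 → A+T=12, G+C=7
Perfect-match Tm = 2(12) + 4(7) = 24 + 28 = 52°C
Mismatches (positions where the bases are not complementary): 4 (at positions 4, 6, 7, 11)
Effective Tm = 52 − 4×6 = 52 − 24 = 28°C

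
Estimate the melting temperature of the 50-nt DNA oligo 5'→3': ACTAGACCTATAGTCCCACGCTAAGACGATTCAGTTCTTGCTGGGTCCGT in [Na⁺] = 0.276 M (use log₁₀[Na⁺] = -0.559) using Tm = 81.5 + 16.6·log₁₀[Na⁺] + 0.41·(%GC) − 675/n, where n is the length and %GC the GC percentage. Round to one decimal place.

Length n = 50. Counting bases: T=14, A=11, G=11, C=14
G+C = 25, so %GC = 25/50 × 100 = 50%
Salt term: 16.6 × (-0.559) = -9.279
GC term: 0.41 × 50 = 20.5; length term: −675/50 = −13.5
Tm = 81.5 + (-9.279) + 20.5 − 13.5 = 79.221 → 79.2°C

79.2°C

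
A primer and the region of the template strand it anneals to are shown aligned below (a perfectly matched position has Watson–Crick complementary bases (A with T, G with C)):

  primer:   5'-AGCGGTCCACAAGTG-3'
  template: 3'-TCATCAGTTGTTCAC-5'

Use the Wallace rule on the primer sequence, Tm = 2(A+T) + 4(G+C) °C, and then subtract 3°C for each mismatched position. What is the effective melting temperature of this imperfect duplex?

39°C

Primer base counts: A=4, T=2, G=5, C=4 → A+T=6, G+C=9
Perfect-match Tm = 2(6) + 4(9) = 12 + 36 = 48°C
Mismatches (positions where the bases are not complementary): 3 (at positions 3, 4, 8)
Effective Tm = 48 − 3×3 = 48 − 9 = 39°C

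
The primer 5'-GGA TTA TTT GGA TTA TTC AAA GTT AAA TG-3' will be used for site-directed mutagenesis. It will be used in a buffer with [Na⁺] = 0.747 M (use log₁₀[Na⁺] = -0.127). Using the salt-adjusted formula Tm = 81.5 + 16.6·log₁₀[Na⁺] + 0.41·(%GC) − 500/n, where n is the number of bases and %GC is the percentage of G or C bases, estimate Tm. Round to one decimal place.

72.0°C

Length n = 29. Scanning the sequence gives T=12, C=1, A=10, G=6.
G+C = 7, so %GC = 7/29 × 100 = 24.138%
Salt term: 16.6 × (-0.127) = -2.108
GC term: 0.41 × 24.138 = 9.897; length term: −500/29 = −17.241
Tm = 81.5 + (-2.108) + 9.897 − 17.241 = 72.048 → 72.0°C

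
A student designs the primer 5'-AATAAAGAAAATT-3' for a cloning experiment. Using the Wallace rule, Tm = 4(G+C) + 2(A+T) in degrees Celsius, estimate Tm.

28°C

Scanning the sequence gives T=3, C=0, A=9, G=1.
A+T = 12, G+C = 1
Tm = 2×12 + 4×1 = 28°C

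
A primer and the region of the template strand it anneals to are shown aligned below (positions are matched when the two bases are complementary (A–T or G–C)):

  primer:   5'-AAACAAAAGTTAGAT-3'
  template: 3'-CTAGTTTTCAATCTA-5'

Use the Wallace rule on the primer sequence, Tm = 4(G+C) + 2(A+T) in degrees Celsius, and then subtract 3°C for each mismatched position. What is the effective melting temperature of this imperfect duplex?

30°C

Primer base counts: A=9, T=3, G=2, C=1 → A+T=12, G+C=3
Perfect-match Tm = 2(12) + 4(3) = 24 + 12 = 36°C
Mismatches (positions where the bases are not complementary): 2 (at positions 1, 3)
Effective Tm = 36 − 2×3 = 36 − 6 = 30°C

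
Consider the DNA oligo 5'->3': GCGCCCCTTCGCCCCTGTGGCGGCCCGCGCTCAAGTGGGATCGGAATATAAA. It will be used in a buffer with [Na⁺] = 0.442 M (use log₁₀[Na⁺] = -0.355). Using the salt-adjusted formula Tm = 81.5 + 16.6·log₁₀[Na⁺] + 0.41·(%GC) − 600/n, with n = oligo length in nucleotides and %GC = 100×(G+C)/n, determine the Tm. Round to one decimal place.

90.9°C

Length n = 52. Scanning the sequence gives C=18, G=16, A=9, T=9.
G+C = 34, so %GC = 34/52 × 100 = 65.385%
Salt term: 16.6 × (-0.355) = -5.893
GC term: 0.41 × 65.385 = 26.808; length term: −600/52 = −11.538
Tm = 81.5 + (-5.893) + 26.808 − 11.538 = 90.877 → 90.9°C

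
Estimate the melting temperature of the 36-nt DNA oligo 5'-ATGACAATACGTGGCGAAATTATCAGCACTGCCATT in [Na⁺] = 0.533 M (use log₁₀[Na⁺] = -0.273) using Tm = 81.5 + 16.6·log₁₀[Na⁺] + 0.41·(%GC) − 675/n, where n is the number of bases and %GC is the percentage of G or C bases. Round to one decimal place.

75.3°C

Length n = 36. Base counts: G=7, A=12, C=8, T=9
G+C = 15, so %GC = 15/36 × 100 = 41.667%
Salt term: 16.6 × (-0.273) = -4.532
GC term: 0.41 × 41.667 = 17.083; length term: −675/36 = −18.75
Tm = 81.5 + (-4.532) + 17.083 − 18.75 = 75.301 → 75.3°C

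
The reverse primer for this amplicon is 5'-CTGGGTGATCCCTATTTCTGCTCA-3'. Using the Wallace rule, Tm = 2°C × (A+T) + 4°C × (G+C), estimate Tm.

72°C

Scanning the sequence gives T=9, G=5, C=7, A=3.
A+T = 12, G+C = 12
Tm = 2×12 + 4×12 = 72°C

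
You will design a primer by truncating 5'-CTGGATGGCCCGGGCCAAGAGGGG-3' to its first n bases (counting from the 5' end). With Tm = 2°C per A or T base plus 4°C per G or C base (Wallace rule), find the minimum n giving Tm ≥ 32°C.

First 9 bases: CTGGATGGC → Tm = 30°C (< 32°C)
First 10 bases: CTGGATGGCC → Tm = 34°C (≥ 32°C)
Since every base adds ≥2°C, Tm only increases with n, so the threshold is first crossed at n = 10.

n = 10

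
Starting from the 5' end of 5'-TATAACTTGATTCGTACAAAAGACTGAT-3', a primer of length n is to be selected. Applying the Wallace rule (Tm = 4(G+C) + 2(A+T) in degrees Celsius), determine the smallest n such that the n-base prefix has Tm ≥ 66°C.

n = 26

First 25 bases: TATAACTTGATTCGTACAAAAGACT → Tm = 64°C (< 66°C)
First 26 bases: TATAACTTGATTCGTACAAAAGACTG → Tm = 68°C (≥ 66°C)
Since every base adds ≥2°C, Tm only increases with n, so the threshold is first crossed at n = 26.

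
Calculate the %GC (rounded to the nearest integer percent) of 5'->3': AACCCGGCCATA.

Scanning the sequence gives A=4, G=2, T=1, C=5.
G+C = 2 + 5 = 7 out of 12 bases
%GC = 7/12 × 100 = 58.33% ≈ 58%

58%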